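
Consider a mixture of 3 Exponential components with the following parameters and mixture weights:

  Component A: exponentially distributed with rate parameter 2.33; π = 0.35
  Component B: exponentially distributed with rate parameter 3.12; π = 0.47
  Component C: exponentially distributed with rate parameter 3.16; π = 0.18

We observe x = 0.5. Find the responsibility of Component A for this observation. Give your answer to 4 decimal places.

0.3743

P(component k | x) = π_k·f_k(x) / marginal(x), where marginal(x) = Σ_j π_j·f_j(x).
Evaluate each component's likelihood at the observed value:
  p_A = 2.33·e^(−2.33·0.5) = 2.33·e^(−1.1650) = 0.72678
  p_B = 3.12·e^(−3.12·0.5) = 3.12·e^(−1.5600) = 0.655625
  p_C = 3.16·e^(−3.16·0.5) = 3.16·e^(−1.5800) = 0.650881
Weight by the priors:
  π_A·p_A = 0.35 × 0.72678 = 0.254373
  π_B·p_B = 0.47 × 0.655625 = 0.308144
  π_C·p_C = 0.18 × 0.650881 = 0.117159
Normaliser: 0.254373 + 0.308144 + 0.117159 = 0.679675
P(Component A | x) = 0.254373 / 0.679675 ≈ 0.3743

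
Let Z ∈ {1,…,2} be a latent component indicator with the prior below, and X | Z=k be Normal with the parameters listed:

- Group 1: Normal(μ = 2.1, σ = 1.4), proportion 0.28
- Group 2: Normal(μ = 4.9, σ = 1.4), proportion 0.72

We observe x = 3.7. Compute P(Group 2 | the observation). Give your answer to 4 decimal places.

By Bayes' theorem, P(k | x) = π_k f_k(x) / Σ_j π_j f_j(x).
Component likelihoods at x = 3.7:
  f_1 = (1/(1.4·√(2π)))·exp(−(3.7−2.1)²/(2·1.4²)) = 0.284959·exp(-0.65306) = 0.148307
  f_2 = (1/(1.4·√(2π)))·exp(−(3.7−4.9)²/(2·1.4²)) = 0.284959·exp(-0.36735) = 0.197354
Multiply by the mixture weights:
  π_1·f_1 = 0.28 × 0.148307 = 0.0415259
  π_2·f_2 = 0.72 × 0.197354 = 0.142095
Evidence: 0.0415259 + 0.142095 = 0.183621
Responsibility of Group 2: 0.142095 / 0.183621 ≈ 0.7738

0.7738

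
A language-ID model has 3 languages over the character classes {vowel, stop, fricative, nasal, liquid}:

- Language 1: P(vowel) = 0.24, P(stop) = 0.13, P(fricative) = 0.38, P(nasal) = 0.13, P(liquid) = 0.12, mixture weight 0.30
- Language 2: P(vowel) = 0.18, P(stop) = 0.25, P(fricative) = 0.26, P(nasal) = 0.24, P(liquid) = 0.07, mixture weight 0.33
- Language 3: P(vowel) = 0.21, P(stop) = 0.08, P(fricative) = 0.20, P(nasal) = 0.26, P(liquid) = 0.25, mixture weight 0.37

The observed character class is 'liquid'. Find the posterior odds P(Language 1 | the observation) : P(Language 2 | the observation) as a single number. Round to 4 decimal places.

Since P(k|x) ∝ w_k f_k(x), the posterior odds are w_i f_i(x) / (w_j f_j(x)).
Evaluate each component's likelihood at the observed value:
  p_1 = 0.12
  p_2 = 0.07
  p_3 = 0.25
Odds = (0.30/0.33) × (0.12/0.07) = 0.909091 × 1.71429 ≈ 1.5584

1.5584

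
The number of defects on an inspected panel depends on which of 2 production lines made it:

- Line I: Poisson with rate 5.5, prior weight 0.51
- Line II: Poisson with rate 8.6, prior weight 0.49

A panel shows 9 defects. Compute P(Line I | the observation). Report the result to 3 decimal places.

Posterior ∝ prior × likelihood, so P(k | x) ∝ π_k f_k(x); normalise over all components.
Evaluate each component's likelihood at the observed value:
  f_I = e^(−5.5)·5.5^9/9! = 0.0518659
  f_II = e^(−8.6)·8.6^9/9! = 0.130554
Prior × likelihood for each component:
  π_I·f_I = 0.51 × 0.0518659 = 0.0264516
  π_II·f_II = 0.49 × 0.130554 = 0.0639715
Normaliser: 0.0264516 + 0.0639715 = 0.0904231
P(Line I | data) = 0.0264516 / 0.0904231 ≈ 0.293

0.293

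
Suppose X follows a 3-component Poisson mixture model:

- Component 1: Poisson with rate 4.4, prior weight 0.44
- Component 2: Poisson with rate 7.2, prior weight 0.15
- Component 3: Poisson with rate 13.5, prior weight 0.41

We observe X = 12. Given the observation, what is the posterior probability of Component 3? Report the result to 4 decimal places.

0.8934

By Bayes' theorem, P(k | x) = P(Z=k) f_k(x) / Σ_j P(Z=j) f_j(x).
Poisson probabilities:
  L_1 = 0.00134958
  L_2 = 0.0302505
  L_3 = 0.10488
Weight by the priors:
  P(Z=1)·L_1 = 0.44 × 0.00134958 = 0.000593816
  P(Z=2)·L_2 = 0.15 × 0.0302505 = 0.00453758
  P(Z=3)·L_3 = 0.41 × 0.10488 = 0.0430008
Sum: 0.000593816 + 0.00453758 + 0.0430008 = 0.0481322
Responsibility of Component 3: 0.0430008 / 0.0481322 ≈ 0.8934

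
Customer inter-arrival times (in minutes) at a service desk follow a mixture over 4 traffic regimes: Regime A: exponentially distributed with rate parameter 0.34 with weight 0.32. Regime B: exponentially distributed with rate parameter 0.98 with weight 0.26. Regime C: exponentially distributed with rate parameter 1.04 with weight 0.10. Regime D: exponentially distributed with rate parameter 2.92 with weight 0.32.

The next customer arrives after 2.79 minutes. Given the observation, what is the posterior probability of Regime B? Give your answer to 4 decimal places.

Apply Bayes' rule: the posterior for each component is proportional to its prior times its likelihood at x.
Evaluate each component's likelihood at the observed value:
  p_A = 0.131676
  p_B = 0.063647
  p_C = 0.0571327
  p_D = 0.00084581
Weight by the priors:
  π_A·p_A = 0.32 × 0.131676 = 0.0421364
  π_B·p_B = 0.26 × 0.063647 = 0.0165482
  π_C·p_C = 0.10 × 0.0571327 = 0.00571327
  π_D·p_D = 0.32 × 0.00084581 = 0.000270659
Sum: 0.0421364 + 0.0165482 + 0.00571327 + 0.000270659 = 0.0646685
So the posterior for Regime B is 0.0165482 / 0.0646685 ≈ 0.2559.

0.2559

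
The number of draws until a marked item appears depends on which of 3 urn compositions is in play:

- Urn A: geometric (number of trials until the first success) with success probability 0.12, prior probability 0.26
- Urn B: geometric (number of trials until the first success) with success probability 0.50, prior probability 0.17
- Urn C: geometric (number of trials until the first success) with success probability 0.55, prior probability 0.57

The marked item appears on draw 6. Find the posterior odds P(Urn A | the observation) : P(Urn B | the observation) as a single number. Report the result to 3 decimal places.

6.199

The posterior odds equal the prior odds times the likelihood ratio: (π_i/π_j)·(f_i(x)/f_j(x)).
Evaluate each component's likelihood at the observed value:
  f_A = 0.12·(1−0.12)^5 = 0.12·0.527732 = 0.0633278
  f_B = 0.50·(1−0.50)^5 = 0.50·0.03125 = 0.015625
  f_C = 0.55·(1−0.55)^5 = 0.55·0.0184528 = 0.010149
Posterior odds = (π_A·f_A) / (π_B·f_B) = (0.26·0.0633278) / (0.17·0.015625) = 0.0164652 / 0.00265625 ≈ 6.199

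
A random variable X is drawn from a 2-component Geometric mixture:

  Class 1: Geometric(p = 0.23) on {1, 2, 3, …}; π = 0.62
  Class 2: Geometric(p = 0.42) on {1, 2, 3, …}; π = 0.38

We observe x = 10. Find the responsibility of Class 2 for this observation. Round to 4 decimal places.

0.0803

P(component k | x) = π_k·f_k(x) / marginal(x), where marginal(x) = Σ_j π_j·f_j(x).
Component likelihoods at x = 10:
  f_1 = 0.0218849
  f_2 = 0.00311962
Prior × likelihood for each component:
  π_1·f_1 = 0.62 × 0.0218849 = 0.0135686
  π_2·f_2 = 0.38 × 0.00311962 = 0.00118545
Evidence: 0.0135686 + 0.00118545 = 0.0147541
So the posterior for Class 2 is 0.00118545 / 0.0147541 ≈ 0.0803.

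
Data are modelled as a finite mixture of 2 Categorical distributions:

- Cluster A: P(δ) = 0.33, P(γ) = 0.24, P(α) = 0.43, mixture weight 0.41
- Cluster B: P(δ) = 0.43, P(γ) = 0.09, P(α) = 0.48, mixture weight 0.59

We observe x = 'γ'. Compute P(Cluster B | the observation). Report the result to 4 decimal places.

0.3505

The responsibility of component k is w_k f_k(x) divided by Σ_j w_j f_j(x).
Evaluate each component's likelihood at the observed value:
  f_A = P(γ | comp) = 0.24
  f_B = P(γ | comp) = 0.09
Prior × likelihood for each component:
  w_A·f_A = 0.41 × 0.24 = 0.0984
  w_B·f_B = 0.59 × 0.09 = 0.0531
Evidence: 0.0984 + 0.0531 = 0.1515
P(Cluster B | the observation) = 0.0531 / 0.1515 ≈ 0.3505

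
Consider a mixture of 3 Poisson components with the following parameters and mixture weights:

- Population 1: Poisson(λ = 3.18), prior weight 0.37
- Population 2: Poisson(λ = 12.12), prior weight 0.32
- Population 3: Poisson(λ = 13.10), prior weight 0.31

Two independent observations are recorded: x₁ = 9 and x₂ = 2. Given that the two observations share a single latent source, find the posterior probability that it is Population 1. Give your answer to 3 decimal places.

The responsibility of component k is π_k f_k(x) divided by Σ_j π_j f_j(x).
Since both observations come from the same component, the likelihood for component k is f_k(x₁)·f_k(x₂).
  L_1 = [e^(−3.18)·3.18^9/9! = 0.00381087] × [0.210265] = 0.000801295
  L_2 = [e^(−12.12)·12.12^9/9! = 0.0847445] × [0.000400245] = 3.39186e-05
  L_3 = [e^(−13.10)·13.10^9/9! = 0.0640355] × [0.000175491] = 1.12377e-05
Prior × likelihood for each component:
  π_1·L_1 = 0.37 × 0.000801295 = 0.000296479
  π_2·L_2 = 0.32 × 3.39186e-05 = 1.08539e-05
  π_3·L_3 = 0.31 × 1.12377e-05 = 3.48367e-06
Normaliser: 0.000296479 + 1.08539e-05 + 3.48367e-06 = 0.000310817
P(Population 1 | data) = 0.000296479 / 0.000310817 ≈ 0.954

0.954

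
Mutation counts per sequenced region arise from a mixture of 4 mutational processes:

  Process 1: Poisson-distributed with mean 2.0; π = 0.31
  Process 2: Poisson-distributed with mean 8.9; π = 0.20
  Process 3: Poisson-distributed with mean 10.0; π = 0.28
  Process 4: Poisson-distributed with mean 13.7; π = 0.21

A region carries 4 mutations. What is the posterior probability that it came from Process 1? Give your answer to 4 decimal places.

By Bayes' theorem, P(k | x) = w_k f_k(x) / Σ_j w_j f_j(x).
Evaluate each component's likelihood at the observed value:
  p_1 = 0.0902235
  p_2 = 0.0356556
  p_3 = 0.0189166
  p_4 = 0.00164754
Multiply by the mixture weights:
  w_1·p_1 = 0.31 × 0.0902235 = 0.0279693
  w_2·p_2 = 0.20 × 0.0356556 = 0.00713112
  w_3·p_3 = 0.28 × 0.0189166 = 0.00529666
  w_4·p_4 = 0.21 × 0.00164754 = 0.000345984
Marginal: 0.0279693 + 0.00713112 + 0.00529666 + 0.000345984 = 0.0407431
P(Process 1 | data) = 0.0279693 / 0.0407431 ≈ 0.6865

0.6865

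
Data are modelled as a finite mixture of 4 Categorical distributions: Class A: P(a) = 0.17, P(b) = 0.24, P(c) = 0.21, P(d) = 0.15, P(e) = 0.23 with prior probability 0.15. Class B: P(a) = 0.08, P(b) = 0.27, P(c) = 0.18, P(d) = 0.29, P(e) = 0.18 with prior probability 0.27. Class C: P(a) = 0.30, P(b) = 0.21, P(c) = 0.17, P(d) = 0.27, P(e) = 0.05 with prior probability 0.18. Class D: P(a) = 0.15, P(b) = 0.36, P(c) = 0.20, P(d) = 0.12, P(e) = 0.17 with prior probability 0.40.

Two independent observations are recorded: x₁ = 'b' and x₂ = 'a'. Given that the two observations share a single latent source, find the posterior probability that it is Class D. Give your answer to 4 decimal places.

0.4812

P(component k | x) = π_k·f_k(x) / marginal(x), where marginal(x) = Σ_j π_j·f_j(x).
Since both observations come from the same component, the likelihood for component k is f_k(x₁)·f_k(x₂).
  p_A = [P(b | comp) = 0.24] × [0.17] = 0.0408
  p_B = [P(b | comp) = 0.27] × [0.08] = 0.0216
  p_C = [P(b | comp) = 0.21] × [0.3] = 0.063
  p_D = [P(b | comp) = 0.36] × [0.15] = 0.054
Unnormalised posteriors:
  π_A·p_A = 0.15 × 0.0408 = 0.00612
  π_B·p_B = 0.27 × 0.0216 = 0.005832
  π_C·p_C = 0.18 × 0.063 = 0.01134
  π_D·p_D = 0.40 × 0.054 = 0.0216
Marginal: 0.00612 + 0.005832 + 0.01134 + 0.0216 = 0.044892
Responsibility of Class D: 0.0216 / 0.044892 ≈ 0.4812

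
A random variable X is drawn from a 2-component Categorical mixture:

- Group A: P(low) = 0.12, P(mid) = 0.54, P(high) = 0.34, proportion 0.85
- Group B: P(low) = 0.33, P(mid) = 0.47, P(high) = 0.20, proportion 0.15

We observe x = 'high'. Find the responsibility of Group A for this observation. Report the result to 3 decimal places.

Posterior ∝ prior × likelihood, so P(k | x) ∝ π_k f_k(x); normalise over all components.
Categorical probabilities:
  L_A = 0.34
  L_B = 0.2
Multiply by the mixture weights:
  π_A·L_A = 0.85 × 0.34 = 0.289
  π_B·L_B = 0.15 × 0.2 = 0.03
Sum: 0.289 + 0.03 = 0.319
P(Group A | the observation) = 0.289 / 0.319 ≈ 0.906

0.906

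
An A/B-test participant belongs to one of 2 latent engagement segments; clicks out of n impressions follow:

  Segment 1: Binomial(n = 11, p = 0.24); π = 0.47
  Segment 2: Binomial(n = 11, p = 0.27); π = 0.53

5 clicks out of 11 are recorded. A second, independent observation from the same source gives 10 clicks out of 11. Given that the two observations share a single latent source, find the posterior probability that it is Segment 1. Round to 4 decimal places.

P(component k | x) = P(Z=k)·f_k(x) / marginal(x), where marginal(x) = Σ_j P(Z=j)·f_j(x).
Since both observations come from the same component, the likelihood for component k is f_k(x₁)·f_k(x₂).
  L_1 = [C(11,5)·0.24^5·0.76^6 = 462·0.000796262·0.1927 = 0.0708891] × [5.30052e-06] = 3.7575e-07
  L_2 = [C(11,5)·0.27^5·0.73^6 = 462·0.00143489·0.151334 = 0.100322] × [1.65331e-05] = 1.65864e-06
Multiply by the mixture weights:
  P(Z=1)·L_1 = 0.47 × 3.7575e-07 = 1.76602e-07
  P(Z=2)·L_2 = 0.53 × 1.65864e-06 = 8.79077e-07
Marginal: 1.76602e-07 + 8.79077e-07 = 1.05568e-06
So the posterior for Segment 1 is 1.76602e-07 / 1.05568e-06 ≈ 0.1673.

0.1673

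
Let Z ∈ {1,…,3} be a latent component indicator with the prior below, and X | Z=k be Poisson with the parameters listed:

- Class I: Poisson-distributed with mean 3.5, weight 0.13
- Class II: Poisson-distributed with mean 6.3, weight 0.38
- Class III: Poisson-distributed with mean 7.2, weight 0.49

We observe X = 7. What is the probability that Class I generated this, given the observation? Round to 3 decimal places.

0.038

P(component k | x) = P(Z=k)·f_k(x) / marginal(x), where marginal(x) = Σ_j P(Z=j)·f_j(x).
Poisson probabilities:
  p_I = e^(−3.5)·3.5^7/7! = 0.0385492
  p_II = e^(−6.3)·6.3^7/7! = 0.143515
  p_III = e^(−7.2)·7.2^7/7! = 0.148586
Unnormalised posteriors:
  P(Z=I)·p_I = 0.13 × 0.0385492 = 0.00501139
  P(Z=II)·p_II = 0.38 × 0.143515 = 0.0545358
  P(Z=III)·p_III = 0.49 × 0.148586 = 0.0728069
Denominator: 0.00501139 + 0.0545358 + 0.0728069 = 0.132354
So the posterior for Class I is 0.00501139 / 0.132354 ≈ 0.038.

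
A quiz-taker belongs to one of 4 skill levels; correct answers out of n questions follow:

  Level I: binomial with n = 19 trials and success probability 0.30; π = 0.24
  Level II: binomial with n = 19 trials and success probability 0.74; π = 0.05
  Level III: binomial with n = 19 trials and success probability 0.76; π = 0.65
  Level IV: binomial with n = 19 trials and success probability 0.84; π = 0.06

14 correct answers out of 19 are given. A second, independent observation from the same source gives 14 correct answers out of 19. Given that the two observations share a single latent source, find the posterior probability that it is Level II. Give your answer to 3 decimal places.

P(component k | x) = w_k·f_k(x) / marginal(x), where marginal(x) = Σ_j w_j·f_j(x).
Since both observations come from the same component, the likelihood for component k is f_k(x₁)·f_k(x₂).
  L_I = [C(19,14)·0.30^14·0.70^5 = 11628·4.78297e-08·0.16807 = 9.34744e-05] × [9.34744e-05] = 8.73747e-09
  L_II = [C(19,14)·0.74^14·0.26^5 = 11628·0.0147654·0.00118814 = 0.203993] × [0.203993] = 0.0416133
  L_III = [C(19,14)·0.76^14·0.24^5 = 11628·0.0214482·0.000796262 = 0.198587] × [0.198587] = 0.0394369
  L_IV = [C(19,14)·0.84^14·0.16^5 = 11628·0.0870783·0.000104858 = 0.106173] × [0.106173] = 0.0112728
Weight by the priors:
  w_I·L_I = 0.24 × 8.73747e-09 = 2.09699e-09
  w_II·L_II = 0.05 × 0.0416133 = 0.00208066
  w_III·L_III = 0.65 × 0.0394369 = 0.025634
  w_IV·L_IV = 0.06 × 0.0112728 = 0.000676365
Sum: 2.09699e-09 + 0.00208066 + 0.025634 + 0.000676365 = 0.028391
Responsibility of Level II: 0.00208066 / 0.028391 ≈ 0.073

0.073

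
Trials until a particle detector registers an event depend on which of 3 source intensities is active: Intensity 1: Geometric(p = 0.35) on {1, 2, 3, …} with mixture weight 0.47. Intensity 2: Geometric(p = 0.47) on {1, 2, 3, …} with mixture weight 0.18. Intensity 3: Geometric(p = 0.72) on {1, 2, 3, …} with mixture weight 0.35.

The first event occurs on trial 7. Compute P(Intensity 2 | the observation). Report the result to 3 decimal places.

The responsibility of component k is π_k f_k(x) divided by Σ_j π_j f_j(x).
Geometric probabilities:
  p_1 = 0.35·(1−0.35)^6 = 0.35·0.0754189 = 0.0263966
  p_2 = 0.47·(1−0.47)^6 = 0.47·0.0221644 = 0.0104172
  p_3 = 0.72·(1−0.72)^6 = 0.72·0.00048189 = 0.000346961
Prior × likelihood for each component:
  π_1·p_1 = 0.47 × 0.0263966 = 0.0124064
  π_2·p_2 = 0.18 × 0.0104172 = 0.0018751
  π_3·p_3 = 0.35 × 0.000346961 = 0.000121436
Denominator: 0.0124064 + 0.0018751 + 0.000121436 = 0.0144029
So the posterior for Intensity 2 is 0.0018751 / 0.0144029 ≈ 0.130.

0.130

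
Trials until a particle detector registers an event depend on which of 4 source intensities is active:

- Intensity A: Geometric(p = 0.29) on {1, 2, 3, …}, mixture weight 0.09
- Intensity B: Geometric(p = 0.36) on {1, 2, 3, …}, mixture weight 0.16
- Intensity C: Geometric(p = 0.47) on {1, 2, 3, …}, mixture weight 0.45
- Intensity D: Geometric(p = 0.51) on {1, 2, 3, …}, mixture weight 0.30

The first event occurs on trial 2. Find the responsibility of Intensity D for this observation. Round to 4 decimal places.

0.3092

Apply Bayes' rule: the posterior for each component is proportional to its prior times its likelihood at x.
Evaluate each component's likelihood at the observed value:
  f_A = 0.29·(1−0.29)^1 = 0.29·0.71 = 0.2059
  f_B = 0.36·(1−0.36)^1 = 0.36·0.64 = 0.2304
  f_C = 0.47·(1−0.47)^1 = 0.47·0.53 = 0.2491
  f_D = 0.51·(1−0.51)^1 = 0.51·0.49 = 0.2499
Unnormalised posteriors:
  π_A·f_A = 0.09 × 0.2059 = 0.018531
  π_B·f_B = 0.16 × 0.2304 = 0.036864
  π_C·f_C = 0.45 × 0.2491 = 0.112095
  π_D·f_D = 0.30 × 0.2499 = 0.07497
Denominator: 0.018531 + 0.036864 + 0.112095 + 0.07497 = 0.24246
Responsibility of Intensity D: 0.07497 / 0.24246 ≈ 0.3092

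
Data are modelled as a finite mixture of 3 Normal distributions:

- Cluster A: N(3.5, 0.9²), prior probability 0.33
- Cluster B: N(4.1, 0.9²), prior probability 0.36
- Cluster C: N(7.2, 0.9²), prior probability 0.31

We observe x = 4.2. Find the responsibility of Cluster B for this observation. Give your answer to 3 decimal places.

0.593

By Bayes' theorem, P(k | x) = π_k f_k(x) / Σ_j π_j f_j(x).
Normal densities:
  p_A = 0.327572
  p_B = 0.440541
  p_C = 0.00171364
Weight by the priors:
  π_A·p_A = 0.33 × 0.327572 = 0.108099
  π_B·p_B = 0.36 × 0.440541 = 0.158595
  π_C·p_C = 0.31 × 0.00171364 = 0.000531229
Denominator: 0.108099 + 0.158595 + 0.000531229 = 0.267225
P(Cluster B | 4.2) ≈ 0.593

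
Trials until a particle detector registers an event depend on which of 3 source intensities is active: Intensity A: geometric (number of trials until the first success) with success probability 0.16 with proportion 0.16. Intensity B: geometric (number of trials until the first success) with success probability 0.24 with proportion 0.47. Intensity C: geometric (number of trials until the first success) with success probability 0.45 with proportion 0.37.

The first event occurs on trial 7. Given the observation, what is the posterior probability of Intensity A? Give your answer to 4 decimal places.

By Bayes' theorem, P(k | x) = w_k f_k(x) / Σ_j w_j f_j(x).
Component likelihoods at x = 7:
  f_A = 0.0562077
  f_B = 0.046248
  f_C = 0.0124563
Multiply by the mixture weights:
  w_A·f_A = 0.16 × 0.0562077 = 0.00899323
  w_B·f_B = 0.47 × 0.046248 = 0.0217366
  w_C·f_C = 0.37 × 0.0124563 = 0.00460883
Denominator: 0.00899323 + 0.0217366 + 0.00460883 = 0.0353386
So the posterior for Intensity A is 0.00899323 / 0.0353386 ≈ 0.2545.

0.2545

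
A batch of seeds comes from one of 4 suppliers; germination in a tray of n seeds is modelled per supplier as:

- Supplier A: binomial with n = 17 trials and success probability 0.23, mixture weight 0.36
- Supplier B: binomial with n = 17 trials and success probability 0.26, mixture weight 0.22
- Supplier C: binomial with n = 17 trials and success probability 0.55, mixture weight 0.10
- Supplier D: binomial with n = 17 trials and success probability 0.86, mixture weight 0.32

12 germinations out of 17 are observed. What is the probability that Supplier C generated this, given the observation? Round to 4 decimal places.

0.3337

P(component k | x) = π_k·f_k(x) / marginal(x), where marginal(x) = Σ_j π_j·f_j(x).
Evaluate each component's likelihood at the observed value:
  f_A = C(17,12)·0.23^12·0.77^5 = 6188·2.19146e-08·0.270678 = 3.67061e-05
  f_B = C(17,12)·0.26^12·0.74^5 = 6188·9.5429e-08·0.221901 = 0.000131036
  f_C = C(17,12)·0.55^12·0.45^5 = 6188·0.000766218·0.0184528 = 0.0874914
  f_D = C(17,12)·0.86^12·0.14^5 = 6188·0.163675·5.37824e-05 = 0.0544718
Unnormalised posteriors:
  π_A·f_A = 0.36 × 3.67061e-05 = 1.32142e-05
  π_B·f_B = 0.22 × 0.000131036 = 2.88278e-05
  π_C·f_C = 0.10 × 0.0874914 = 0.00874914
  π_D·f_D = 0.32 × 0.0544718 = 0.017431
Sum: 1.32142e-05 + 2.88278e-05 + 0.00874914 + 0.017431 = 0.0262222
P(Supplier C | 12 germinations out of 17) ≈ 0.3337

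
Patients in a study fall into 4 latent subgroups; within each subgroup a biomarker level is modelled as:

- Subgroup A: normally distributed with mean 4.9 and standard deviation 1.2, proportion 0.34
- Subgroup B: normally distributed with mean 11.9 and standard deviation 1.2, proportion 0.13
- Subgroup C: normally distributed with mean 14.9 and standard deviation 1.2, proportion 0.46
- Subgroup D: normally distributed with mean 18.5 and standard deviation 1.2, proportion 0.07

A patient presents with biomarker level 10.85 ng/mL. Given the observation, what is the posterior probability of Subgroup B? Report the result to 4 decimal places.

0.9828

The responsibility of component k is w_k f_k(x) divided by Σ_j w_j f_j(x).
Evaluate each component's likelihood at the observed value:
  p_A = 1.52458e-06
  p_B = 0.226712
  p_C = 0.0011176
  p_D = 4.97427e-10
Prior × likelihood for each component:
  w_A·p_A = 0.34 × 1.52458e-06 = 5.18356e-07
  w_B·p_B = 0.13 × 0.226712 = 0.0294726
  w_C·p_C = 0.46 × 0.0011176 = 0.000514096
  w_D·p_D = 0.07 × 4.97427e-10 = 3.48199e-11
Evidence: 5.18356e-07 + 0.0294726 + 0.000514096 + 3.48199e-11 = 0.0299872
Responsibility of Subgroup B: 0.0294726 / 0.0299872 ≈ 0.9828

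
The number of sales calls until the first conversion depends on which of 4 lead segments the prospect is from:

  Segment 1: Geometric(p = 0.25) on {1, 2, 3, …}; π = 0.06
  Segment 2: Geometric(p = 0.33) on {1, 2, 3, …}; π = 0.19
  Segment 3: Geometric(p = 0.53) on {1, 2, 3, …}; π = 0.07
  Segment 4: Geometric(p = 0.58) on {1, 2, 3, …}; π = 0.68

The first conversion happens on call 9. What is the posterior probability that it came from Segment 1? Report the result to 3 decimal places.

Apply Bayes' rule: the posterior for each component is proportional to its prior times its likelihood at x.
Geometric probabilities:
  p_1 = 0.25·(1−0.25)^8 = 0.25·0.100113 = 0.0250282
  p_2 = 0.33·(1−0.33)^8 = 0.33·0.0406068 = 0.0134002
  p_3 = 0.53·(1−0.53)^8 = 0.53·0.00238113 = 0.001262
  p_4 = 0.58·(1−0.58)^8 = 0.58·0.000968265 = 0.000561594
Weight by the priors:
  w_1·p_1 = 0.06 × 0.0250282 = 0.00150169
  w_2·p_2 = 0.19 × 0.0134002 = 0.00254604
  w_3·p_3 = 0.07 × 0.001262 = 8.83399e-05
  w_4·p_4 = 0.68 × 0.000561594 = 0.000381884
Sum: 0.00150169 + 0.00254604 + 8.83399e-05 + 0.000381884 = 0.00451796
Responsibility of Segment 1: 0.00150169 / 0.00451796 ≈ 0.332

0.332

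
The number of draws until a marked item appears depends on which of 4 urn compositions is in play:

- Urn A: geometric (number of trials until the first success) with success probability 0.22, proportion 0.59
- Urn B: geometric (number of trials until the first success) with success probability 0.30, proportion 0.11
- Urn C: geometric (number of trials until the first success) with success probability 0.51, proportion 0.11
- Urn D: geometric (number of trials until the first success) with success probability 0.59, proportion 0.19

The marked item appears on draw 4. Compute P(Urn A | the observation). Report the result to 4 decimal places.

Apply Bayes' rule: the posterior for each component is proportional to its prior times its likelihood at x.
Geometric probabilities:
  L_A = 0.104401
  L_B = 0.1029
  L_C = 0.060001
  L_D = 0.0406634
Multiply by the mixture weights:
  P(Z=A)·L_A = 0.59 × 0.104401 = 0.0615968
  P(Z=B)·L_B = 0.11 × 0.1029 = 0.011319
  P(Z=C)·L_C = 0.11 × 0.060001 = 0.00660011
  P(Z=D)·L_D = 0.19 × 0.0406634 = 0.00772604
Denominator: 0.0615968 + 0.011319 + 0.00660011 + 0.00772604 = 0.087242
P(Urn A | 4) ≈ 0.7060

0.7060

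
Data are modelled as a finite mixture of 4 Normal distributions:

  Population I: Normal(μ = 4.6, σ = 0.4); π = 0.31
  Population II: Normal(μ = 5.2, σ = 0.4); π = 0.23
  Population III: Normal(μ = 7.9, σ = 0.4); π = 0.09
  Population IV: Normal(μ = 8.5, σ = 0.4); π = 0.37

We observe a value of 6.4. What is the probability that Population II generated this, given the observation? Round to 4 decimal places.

By Bayes' theorem, P(k | x) = π_k f_k(x) / Σ_j π_j f_j(x).
Evaluate each component's likelihood at the observed value:
  p_I = (1/(0.4·√(2π)))·exp(−(6.4−4.6)²/(2·0.4²)) = 0.997356·exp(-10.12500) = 3.99594e-05
  p_II = (1/(0.4·√(2π)))·exp(−(6.4−5.2)²/(2·0.4²)) = 0.997356·exp(-4.50000) = 0.0110796
  p_III = (1/(0.4·√(2π)))·exp(−(6.4−7.9)²/(2·0.4²)) = 0.997356·exp(-7.03125) = 0.000881489
  p_IV = (1/(0.4·√(2π)))·exp(−(6.4−8.5)²/(2·0.4²)) = 0.997356·exp(-13.78125) = 1.03212e-06
Unnormalised posteriors:
  π_I·p_I = 0.31 × 3.99594e-05 = 1.23874e-05
  π_II·p_II = 0.23 × 0.0110796 = 0.00254831
  π_III·p_III = 0.09 × 0.000881489 = 7.9334e-05
  π_IV·p_IV = 0.37 × 1.03212e-06 = 3.81884e-07
Normaliser: 1.23874e-05 + 0.00254831 + 7.9334e-05 + 3.81884e-07 = 0.00264042
P(Population II | x) = 0.00254831 / 0.00264042 ≈ 0.9651

0.9651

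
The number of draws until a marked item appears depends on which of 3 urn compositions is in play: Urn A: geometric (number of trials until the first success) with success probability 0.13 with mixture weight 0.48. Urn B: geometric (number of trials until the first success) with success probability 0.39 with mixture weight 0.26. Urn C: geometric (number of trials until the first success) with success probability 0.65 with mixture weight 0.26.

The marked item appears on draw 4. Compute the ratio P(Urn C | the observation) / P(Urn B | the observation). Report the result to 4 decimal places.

The posterior odds equal the prior odds times the likelihood ratio: (w_i/w_j)·(f_i(x)/f_j(x)).
Component likelihoods at x = 4:
  f_A = 0.0856054
  f_B = 0.0885226
  f_C = 0.0278687
Posterior odds = (w_C·f_C) / (w_B·f_B) = (0.26·0.0278687) / (0.26·0.0885226) = 0.00724587 / 0.0230159 ≈ 0.3148

0.3148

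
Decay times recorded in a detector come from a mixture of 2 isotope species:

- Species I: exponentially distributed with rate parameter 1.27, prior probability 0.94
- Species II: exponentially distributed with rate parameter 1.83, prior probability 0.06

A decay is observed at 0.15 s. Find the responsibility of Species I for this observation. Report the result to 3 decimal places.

0.922

Apply Bayes' rule: the posterior for each component is proportional to its prior times its likelihood at x.
Evaluate each component's likelihood at the observed value:
  f_I = 1.27·e^(−1.27·0.15) = 1.27·e^(−0.1905) = 1.04971
  f_II = 1.83·e^(−1.83·0.15) = 1.83·e^(−0.2745) = 1.39071
Weight by the priors:
  π_I·f_I = 0.94 × 1.04971 = 0.98673
  π_II·f_II = 0.06 × 1.39071 = 0.0834427
Marginal: 0.98673 + 0.0834427 = 1.07017
Responsibility of Species I: 0.98673 / 1.07017 ≈ 0.922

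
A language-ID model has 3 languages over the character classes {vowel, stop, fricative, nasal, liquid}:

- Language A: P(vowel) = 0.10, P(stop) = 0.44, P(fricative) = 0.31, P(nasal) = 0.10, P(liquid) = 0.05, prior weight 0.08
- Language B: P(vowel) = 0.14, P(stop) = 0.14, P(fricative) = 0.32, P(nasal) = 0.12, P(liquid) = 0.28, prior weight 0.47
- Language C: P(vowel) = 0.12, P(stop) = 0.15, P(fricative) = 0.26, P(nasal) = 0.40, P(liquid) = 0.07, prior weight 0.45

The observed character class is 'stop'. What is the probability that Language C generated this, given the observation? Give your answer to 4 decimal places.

Posterior ∝ prior × likelihood, so P(k | x) ∝ π_k f_k(x); normalise over all components.
Categorical probabilities:
  p_A = 0.44
  p_B = 0.14
  p_C = 0.15
Multiply by the mixture weights:
  π_A·p_A = 0.08 × 0.44 = 0.0352
  π_B·p_B = 0.47 × 0.14 = 0.0658
  π_C·p_C = 0.45 × 0.15 = 0.0675
Marginal: 0.0352 + 0.0658 + 0.0675 = 0.1685
So the posterior for Language C is 0.0675 / 0.1685 ≈ 0.4006.

0.4006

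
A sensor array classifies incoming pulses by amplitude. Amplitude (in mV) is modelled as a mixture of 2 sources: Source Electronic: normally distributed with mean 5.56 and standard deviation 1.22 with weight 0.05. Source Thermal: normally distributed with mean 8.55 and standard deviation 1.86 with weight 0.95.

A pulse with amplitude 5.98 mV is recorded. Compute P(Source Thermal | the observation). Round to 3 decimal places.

0.836

P(component k | x) = w_k·f_k(x) / marginal(x), where marginal(x) = Σ_j w_j·f_j(x).
Component likelihoods at x = 5.98 mV:
  f_Electronic = 0.308187
  f_Thermal = 0.0825715
Unnormalised posteriors:
  w_Electronic·f_Electronic = 0.05 × 0.308187 = 0.0154094
  w_Thermal·f_Thermal = 0.95 × 0.0825715 = 0.0784429
Marginal: 0.0154094 + 0.0784429 = 0.0938523
P(Source Thermal | x) = 0.0784429 / 0.0938523 ≈ 0.836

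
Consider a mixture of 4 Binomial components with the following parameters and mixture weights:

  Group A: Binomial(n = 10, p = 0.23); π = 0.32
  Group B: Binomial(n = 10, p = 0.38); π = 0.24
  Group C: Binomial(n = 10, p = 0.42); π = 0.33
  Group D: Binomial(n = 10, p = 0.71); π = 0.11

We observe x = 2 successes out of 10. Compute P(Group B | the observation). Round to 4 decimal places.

By Bayes' theorem, P(k | x) = π_k f_k(x) / Σ_j π_j f_j(x).
Binomial probabilities:
  p_A = C(10,2)·0.23^2·0.77^8 = 45·0.0529·0.123574 = 0.294167
  p_B = C(10,2)·0.38^2·0.62^8 = 45·0.1444·0.021834 = 0.141877
  p_C = C(10,2)·0.42^2·0.58^8 = 45·0.1764·0.0128063 = 0.101656
  p_D = C(10,2)·0.71^2·0.29^8 = 45·0.5041·5.00246e-05 = 0.00113478
Prior × likelihood for each component:
  π_A·p_A = 0.32 × 0.294167 = 0.0941334
  π_B·p_B = 0.24 × 0.141877 = 0.0340506
  π_C·p_C = 0.33 × 0.101656 = 0.0335466
  π_D·p_D = 0.11 × 0.00113478 = 0.000124826
Normaliser: 0.0941334 + 0.0340506 + 0.0335466 + 0.000124826 = 0.161855
So the posterior for Group B is 0.0340506 / 0.161855 ≈ 0.2104.

0.2104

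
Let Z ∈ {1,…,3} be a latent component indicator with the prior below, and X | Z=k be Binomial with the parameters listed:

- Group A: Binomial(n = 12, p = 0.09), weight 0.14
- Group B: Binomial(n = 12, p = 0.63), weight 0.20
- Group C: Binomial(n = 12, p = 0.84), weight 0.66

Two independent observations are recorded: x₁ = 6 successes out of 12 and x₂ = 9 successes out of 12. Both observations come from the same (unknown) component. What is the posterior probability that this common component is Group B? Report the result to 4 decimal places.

Apply Bayes' rule: the posterior for each component is proportional to its prior times its likelihood at x.
Since both observations come from the same component, the likelihood for component k is f_k(x₁)·f_k(x₂).
  p_A = [C(12,6)·0.09^6·0.91^6 = 924·5.31441e-07·0.567869 = 0.000278853] × [6.42287e-08] = 1.79104e-11
  p_B = [C(12,6)·0.63^6·0.37^6 = 924·0.0625235·0.00256573 = 0.148226] × [0.174218] = 0.0258237
  p_C = [C(12,6)·0.84^6·0.16^6 = 924·0.351298·1.67772e-05 = 0.00544587] × [0.187627] = 0.0010218
Prior × likelihood for each component:
  P(Z=A)·p_A = 0.14 × 1.79104e-11 = 2.50745e-12
  P(Z=B)·p_B = 0.20 × 0.0258237 = 0.00516474
  P(Z=C)·p_C = 0.66 × 0.0010218 = 0.000674385
Denominator: 2.50745e-12 + 0.00516474 + 0.000674385 = 0.00583912
P(Group B | x₁, x₂) ≈ 0.8845

0.8845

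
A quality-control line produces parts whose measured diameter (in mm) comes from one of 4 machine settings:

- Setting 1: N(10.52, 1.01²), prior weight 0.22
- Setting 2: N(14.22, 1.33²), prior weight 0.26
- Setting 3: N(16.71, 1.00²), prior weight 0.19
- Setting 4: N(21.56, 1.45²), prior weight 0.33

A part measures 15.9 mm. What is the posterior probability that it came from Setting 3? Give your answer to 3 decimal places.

0.608

By Bayes' theorem, P(k | x) = π_k f_k(x) / Σ_j π_j f_j(x).
Component likelihoods at x = 15.9 mm:
  f_1 = (1/(1.01·√(2π)))·exp(−(15.9−10.52)²/(2·1.01²)) = 0.394992·exp(-14.18704) = 2.72418e-07
  f_2 = (1/(1.33·√(2π)))·exp(−(15.9−14.22)²/(2·1.33²)) = 0.299957·exp(-0.79778) = 0.135078
  f_3 = (1/(1.00·√(2π)))·exp(−(15.9−16.71)²/(2·1.00²)) = 0.398942·exp(-0.32805) = 0.287369
  f_4 = (1/(1.45·√(2π)))·exp(−(15.9−21.56)²/(2·1.45²)) = 0.275133·exp(-7.61845) = 0.000135173
Unnormalised posteriors:
  π_1·f_1 = 0.22 × 2.72418e-07 = 5.99319e-08
  π_2·f_2 = 0.26 × 0.135078 = 0.0351203
  π_3·f_3 = 0.19 × 0.287369 = 0.0546001
  π_4·f_4 = 0.33 × 0.000135173 = 4.4607e-05
Normaliser: 5.99319e-08 + 0.0351203 + 0.0546001 + 4.4607e-05 = 0.0897651
Responsibility of Setting 3: 0.0546001 / 0.0897651 ≈ 0.608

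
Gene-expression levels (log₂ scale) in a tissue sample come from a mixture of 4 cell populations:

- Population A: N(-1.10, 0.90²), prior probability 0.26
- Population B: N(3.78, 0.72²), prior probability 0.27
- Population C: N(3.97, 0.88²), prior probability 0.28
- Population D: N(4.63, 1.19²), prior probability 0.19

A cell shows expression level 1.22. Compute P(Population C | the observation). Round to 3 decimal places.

0.149

By Bayes' theorem, P(k | x) = w_k f_k(x) / Σ_j w_j f_j(x).
Evaluate each component's likelihood at the observed value:
  f_A = 0.0159859
  f_B = 0.00099634
  f_C = 0.00343438
  f_D = 0.00552446
Multiply by the mixture weights:
  w_A·f_A = 0.26 × 0.0159859 = 0.00415634
  w_B·f_B = 0.27 × 0.00099634 = 0.000269012
  w_C·f_C = 0.28 × 0.00343438 = 0.000961628
  w_D·f_D = 0.19 × 0.00552446 = 0.00104965
Sum: 0.00415634 + 0.000269012 + 0.000961628 + 0.00104965 = 0.00643663
P(Population C | 1.22) = 0.000961628 / 0.00643663 ≈ 0.149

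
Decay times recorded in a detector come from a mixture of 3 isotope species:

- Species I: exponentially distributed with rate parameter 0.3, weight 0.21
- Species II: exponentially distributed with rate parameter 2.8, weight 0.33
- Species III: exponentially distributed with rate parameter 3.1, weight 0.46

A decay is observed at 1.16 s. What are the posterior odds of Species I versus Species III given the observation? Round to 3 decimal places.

Only the two components matter; the odds are (w_i f_i(x)) / (w_j f_j(x)).
Component likelihoods at x = 1.16 s:
  L_I = 0.3·e^(−0.3·1.16) = 0.3·e^(−0.3480) = 0.21183
  L_II = 2.8·e^(−2.8·1.16) = 2.8·e^(−3.2480) = 0.108785
  L_III = 3.1·e^(−3.1·1.16) = 3.1·e^(−3.5960) = 0.085043
Odds = (0.21/0.46) × (0.21183/0.085043) = 0.456522 × 2.49085 ≈ 1.137

1.137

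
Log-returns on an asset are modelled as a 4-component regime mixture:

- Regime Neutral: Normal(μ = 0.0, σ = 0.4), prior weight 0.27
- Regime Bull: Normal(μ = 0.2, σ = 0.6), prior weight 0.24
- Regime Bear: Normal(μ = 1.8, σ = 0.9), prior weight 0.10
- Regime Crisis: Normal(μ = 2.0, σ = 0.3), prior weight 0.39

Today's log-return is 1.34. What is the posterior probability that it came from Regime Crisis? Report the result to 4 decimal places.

0.4109

P(component k | x) = π_k·f_k(x) / marginal(x), where marginal(x) = Σ_j π_j·f_j(x).
Evaluate each component's likelihood at the observed value:
  f_Neutral = 0.00364683
  f_Bull = 0.10936
  f_Bear = 0.388992
  f_Crisis = 0.118249
Weight by the priors:
  π_Neutral·f_Neutral = 0.27 × 0.00364683 = 0.000984643
  π_Bull·f_Bull = 0.24 × 0.10936 = 0.0262463
  π_Bear·f_Bear = 0.10 × 0.388992 = 0.0388992
  π_Crisis·f_Crisis = 0.39 × 0.118249 = 0.046117
Evidence: 0.000984643 + 0.0262463 + 0.0388992 + 0.046117 = 0.112247
P(Regime Crisis | data) = 0.046117 / 0.112247 ≈ 0.4109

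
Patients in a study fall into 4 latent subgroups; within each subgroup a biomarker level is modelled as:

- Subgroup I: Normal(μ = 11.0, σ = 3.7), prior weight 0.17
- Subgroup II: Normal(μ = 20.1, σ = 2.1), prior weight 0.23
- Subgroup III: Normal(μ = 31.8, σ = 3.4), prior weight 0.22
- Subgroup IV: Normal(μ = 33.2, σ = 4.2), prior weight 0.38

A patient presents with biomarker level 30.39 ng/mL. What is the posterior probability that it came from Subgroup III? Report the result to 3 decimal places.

0.451

The responsibility of component k is w_k f_k(x) divided by Σ_j w_j f_j(x).
Evaluate each component's likelihood at the observed value:
  p_I = 1.17256e-07
  p_II = 1.16141e-06
  p_III = 0.107668
  p_IV = 0.0759382
Weight by the priors:
  w_I·p_I = 0.17 × 1.17256e-07 = 1.99336e-08
  w_II·p_II = 0.23 × 1.16141e-06 = 2.67124e-07
  w_III·p_III = 0.22 × 0.107668 = 0.0236869
  w_IV·p_IV = 0.38 × 0.0759382 = 0.0288565
Evidence: 1.99336e-08 + 2.67124e-07 + 0.0236869 + 0.0288565 = 0.0525437
So the posterior for Subgroup III is 0.0236869 / 0.0525437 ≈ 0.451.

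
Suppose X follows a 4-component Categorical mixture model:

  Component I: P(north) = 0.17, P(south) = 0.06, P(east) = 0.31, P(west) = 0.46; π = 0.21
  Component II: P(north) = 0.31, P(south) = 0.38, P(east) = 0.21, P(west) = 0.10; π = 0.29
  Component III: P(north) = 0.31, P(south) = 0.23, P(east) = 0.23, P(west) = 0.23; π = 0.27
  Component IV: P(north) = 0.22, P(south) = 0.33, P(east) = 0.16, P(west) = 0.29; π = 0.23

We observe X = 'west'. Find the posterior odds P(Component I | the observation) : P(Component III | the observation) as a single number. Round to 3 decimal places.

1.556

Posterior odds = (w_i f_i(x)) / (w_j f_j(x)); the normalising sum cancels.
Component likelihoods at x = 'west':
  L_I = P(west | comp) = 0.46
  L_II = P(west | comp) = 0.10
  L_III = P(west | comp) = 0.23
  L_IV = P(west | comp) = 0.29
Posterior odds = (w_I·L_I) / (w_III·L_III) = (0.21·0.46) / (0.27·0.23) = 0.0966 / 0.0621 ≈ 1.556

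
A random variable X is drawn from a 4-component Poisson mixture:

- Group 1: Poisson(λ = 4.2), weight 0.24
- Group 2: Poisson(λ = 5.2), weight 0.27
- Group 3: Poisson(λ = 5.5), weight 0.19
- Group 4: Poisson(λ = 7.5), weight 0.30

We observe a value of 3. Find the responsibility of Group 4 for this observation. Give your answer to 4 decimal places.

By Bayes' theorem, P(k | x) = w_k f_k(x) / Σ_j w_j f_j(x).
Poisson probabilities:
  L_1 = e^(−4.2)·4.2^3/3! = 0.185165
  L_2 = e^(−5.2)·5.2^3/3! = 0.129279
  L_3 = e^(−5.5)·5.5^3/3! = 0.113323
  L_4 = e^(−7.5)·7.5^3/3! = 0.0388887
Multiply by the mixture weights:
  w_1·L_1 = 0.24 × 0.185165 = 0.0444397
  w_2·L_2 = 0.27 × 0.129279 = 0.0349053
  w_3·L_3 = 0.19 × 0.113323 = 0.0215313
  w_4·L_4 = 0.30 × 0.0388887 = 0.0116666
Sum: 0.0444397 + 0.0349053 + 0.0215313 + 0.0116666 = 0.112543
P(Group 4 | x) ≈ 0.1037

0.1037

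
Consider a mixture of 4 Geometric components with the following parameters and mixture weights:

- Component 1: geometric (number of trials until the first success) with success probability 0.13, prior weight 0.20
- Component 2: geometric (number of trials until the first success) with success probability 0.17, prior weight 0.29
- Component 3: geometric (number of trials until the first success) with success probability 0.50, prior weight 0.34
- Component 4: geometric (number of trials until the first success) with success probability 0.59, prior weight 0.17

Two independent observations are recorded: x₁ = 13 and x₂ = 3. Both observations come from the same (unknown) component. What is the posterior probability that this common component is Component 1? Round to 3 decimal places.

0.436

P(component k | x) = π_k·f_k(x) / marginal(x), where marginal(x) = Σ_j π_j·f_j(x).
Since both observations come from the same component, the likelihood for component k is f_k(x₁)·f_k(x₂).
  p_1 = [0.13·(1−0.13)^12 = 0.13·0.188032 = 0.0244441] × [0.098397] = 0.00240523
  p_2 = [0.17·(1−0.17)^12 = 0.17·0.10689 = 0.0181713] × [0.117113] = 0.0021281
  p_3 = [0.50·(1−0.50)^12 = 0.50·0.000244141 = 0.00012207] × [0.125] = 1.52588e-05
  p_4 = [0.59·(1−0.59)^12 = 0.59·2.25635e-05 = 1.33125e-05] × [0.099179] = 1.32032e-06
Weight by the priors:
  π_1·p_1 = 0.20 × 0.00240523 = 0.000481046
  π_2·p_2 = 0.29 × 0.0021281 = 0.000617148
  π_3·p_3 = 0.34 × 1.52588e-05 = 5.18799e-06
  π_4·p_4 = 0.17 × 1.32032e-06 = 2.24454e-07
Normaliser: 0.000481046 + 0.000617148 + 5.18799e-06 + 2.24454e-07 = 0.00110361
So the posterior for Component 1 is 0.000481046 / 0.00110361 ≈ 0.436.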